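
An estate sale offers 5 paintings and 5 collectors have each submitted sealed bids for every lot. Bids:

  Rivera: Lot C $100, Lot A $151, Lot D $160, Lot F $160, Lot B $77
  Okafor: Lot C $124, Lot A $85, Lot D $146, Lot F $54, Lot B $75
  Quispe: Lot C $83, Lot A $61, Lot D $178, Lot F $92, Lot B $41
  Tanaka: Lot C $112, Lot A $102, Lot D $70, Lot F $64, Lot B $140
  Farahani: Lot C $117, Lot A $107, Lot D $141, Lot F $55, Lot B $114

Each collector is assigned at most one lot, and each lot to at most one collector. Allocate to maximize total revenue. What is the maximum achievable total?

Max total: $709

Optimal: Rivera→Lot F ($160), Okafor→Lot C ($124), Quispe→Lot D ($178), Tanaka→Lot B ($140), Farahani→Lot A ($107) — total 160+124+178+140+107 = $709.
Row-greedy (each collector in turn takes its best remaining lot) gives $623, worse by 86.
Next-best assignment: Rivera→Lot F, Okafor→Lot A, Quispe→Lot D, Tanaka→Lot B, Farahani→Lot C = $680.
Checked against all permutations: $709 is optimal.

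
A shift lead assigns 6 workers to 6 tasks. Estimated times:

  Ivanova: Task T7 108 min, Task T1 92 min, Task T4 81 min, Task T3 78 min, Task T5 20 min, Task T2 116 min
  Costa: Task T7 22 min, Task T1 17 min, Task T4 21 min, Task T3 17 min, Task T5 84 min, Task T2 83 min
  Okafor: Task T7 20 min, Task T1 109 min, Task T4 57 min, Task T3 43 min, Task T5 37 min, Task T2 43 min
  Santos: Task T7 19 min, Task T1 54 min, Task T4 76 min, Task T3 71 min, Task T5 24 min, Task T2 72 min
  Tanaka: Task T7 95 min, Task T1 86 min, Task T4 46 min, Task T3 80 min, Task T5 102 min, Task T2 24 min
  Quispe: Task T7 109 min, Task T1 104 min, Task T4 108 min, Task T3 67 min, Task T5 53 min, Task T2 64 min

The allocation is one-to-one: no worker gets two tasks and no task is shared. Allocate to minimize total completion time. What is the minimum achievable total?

Min total: 204 min

Optimal: Ivanova→Task T5 (20 min), Costa→Task T1 (17 min), Okafor→Task T4 (57 min), Santos→Task T7 (19 min), Tanaka→Task T2 (24 min), Quispe→Task T3 (67 min) — total 20+17+57+19+24+67 = 204 min.
Row-greedy (each worker in turn takes its cheapest remaining task) gives 260 min, worse by 56.
Next-best assignment: Ivanova→Task T5, Costa→Task T4, Okafor→Task T7, Santos→Task T1, Tanaka→Task T2, Quispe→Task T3 = 206 min.
No other one-to-one assignment undercuts 204 min.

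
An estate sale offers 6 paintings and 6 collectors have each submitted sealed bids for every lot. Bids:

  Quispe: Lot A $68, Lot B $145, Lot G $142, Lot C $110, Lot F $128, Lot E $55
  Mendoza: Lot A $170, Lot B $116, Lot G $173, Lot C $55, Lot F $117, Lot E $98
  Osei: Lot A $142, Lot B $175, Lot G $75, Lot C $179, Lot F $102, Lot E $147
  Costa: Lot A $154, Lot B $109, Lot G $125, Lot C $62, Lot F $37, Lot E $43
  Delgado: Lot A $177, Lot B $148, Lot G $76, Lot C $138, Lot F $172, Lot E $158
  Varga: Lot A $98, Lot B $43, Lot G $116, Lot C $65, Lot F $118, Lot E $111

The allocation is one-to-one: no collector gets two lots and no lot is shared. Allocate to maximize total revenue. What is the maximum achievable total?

Maximum total: $934

Optimal: Quispe→Lot B ($145), Mendoza→Lot G ($173), Osei→Lot C ($179), Costa→Lot A ($154), Delgado→Lot F ($172), Varga→Lot E ($111) — total 145+173+179+154+172+111 = $934.
Max-entry greedy (repeatedly take the single best remaining cell) gives $835, worse by 99.
Next-best assignment: Quispe→Lot B, Mendoza→Lot G, Osei→Lot C, Costa→Lot A, Delgado→Lot E, Varga→Lot F = $927.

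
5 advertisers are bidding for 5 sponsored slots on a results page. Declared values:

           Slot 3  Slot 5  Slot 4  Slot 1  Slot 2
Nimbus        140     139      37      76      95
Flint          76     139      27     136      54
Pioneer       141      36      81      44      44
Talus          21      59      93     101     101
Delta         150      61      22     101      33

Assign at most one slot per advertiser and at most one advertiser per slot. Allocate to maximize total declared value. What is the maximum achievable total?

Maximum total: $607

This is a one-to-one assignment (maximum-weight bipartite matching).
Optimal: Nimbus→Slot 5 ($139), Flint→Slot 1 ($136), Pioneer→Slot 4 ($81), Talus→Slot 2 ($101), Delta→Slot 3 ($150) — total 139+136+81+101+150 = $607.
Column-greedy (each slot in turn goes to its best remaining advertiser) gives $562, worse by 45.
Next-best assignment: Nimbus→Slot 2, Flint→Slot 5, Pioneer→Slot 3, Talus→Slot 4, Delta→Slot 1 = $569.
Swapping Flint↔Pioneer (Flint→Slot 4 $27, Pioneer→Slot 1 $44) loses 146.
No other one-to-one assignment exceeds $607.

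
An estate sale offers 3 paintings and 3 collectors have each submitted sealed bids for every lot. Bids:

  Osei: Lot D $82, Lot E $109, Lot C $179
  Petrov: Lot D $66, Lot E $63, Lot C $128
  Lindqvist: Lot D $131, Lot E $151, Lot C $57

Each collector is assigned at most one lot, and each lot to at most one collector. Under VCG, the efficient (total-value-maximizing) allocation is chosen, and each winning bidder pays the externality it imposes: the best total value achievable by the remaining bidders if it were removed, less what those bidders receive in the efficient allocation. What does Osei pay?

Osei pays $62.

Efficient allocation: Osei→Lot C ($179), Petrov→Lot D ($66), Lindqvist→Lot E ($151); total welfare W = $396.
Osei receives Lot C at value $179, so the others get W − 179 = $217.
Without Osei: best allocation of the remaining 2 bidders over all 3 lots is Petrov→Lot C ($128), Lindqvist→Lot E ($151), total $279.
VCG payment = (others' best without Osei) − (others' welfare with Osei) = 279 − 217 = $62.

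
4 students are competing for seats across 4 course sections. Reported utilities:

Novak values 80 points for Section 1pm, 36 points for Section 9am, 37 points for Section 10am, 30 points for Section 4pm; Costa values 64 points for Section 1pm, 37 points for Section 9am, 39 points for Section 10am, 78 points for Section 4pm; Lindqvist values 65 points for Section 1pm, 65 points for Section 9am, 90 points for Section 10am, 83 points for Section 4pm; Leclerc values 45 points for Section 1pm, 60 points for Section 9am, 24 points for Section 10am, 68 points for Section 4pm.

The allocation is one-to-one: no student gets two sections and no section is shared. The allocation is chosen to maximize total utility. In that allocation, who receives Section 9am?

Optimal: Novak→Section 1pm (80 points), Costa→Section 4pm (78 points), Lindqvist→Section 10am (90 points), Leclerc→Section 9am (60 points) — total 80+78+90+60 = 308 points.
Swapping Leclerc↔Lindqvist (Leclerc→Section 10am 24 points, Lindqvist→Section 9am 65 points) loses 61.
No other one-to-one assignment exceeds 308 points.
Leclerc's own top section is Section 4pm (68 points), but forcing Leclerc→Section 4pm and reassigning the rest optimally gives only 275 points — worse by 33.

Leclerc receives Section 9am.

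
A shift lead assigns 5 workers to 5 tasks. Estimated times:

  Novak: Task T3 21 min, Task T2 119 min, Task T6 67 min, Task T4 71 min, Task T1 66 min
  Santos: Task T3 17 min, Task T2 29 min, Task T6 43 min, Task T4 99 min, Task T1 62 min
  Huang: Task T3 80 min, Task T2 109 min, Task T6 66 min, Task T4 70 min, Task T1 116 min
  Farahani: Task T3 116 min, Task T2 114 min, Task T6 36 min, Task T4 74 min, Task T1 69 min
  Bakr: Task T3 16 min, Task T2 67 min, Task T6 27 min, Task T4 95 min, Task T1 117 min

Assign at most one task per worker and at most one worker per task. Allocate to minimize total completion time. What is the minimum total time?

Min total: 216 min

Optimal: Novak→Task T3 (21 min), Santos→Task T2 (29 min), Huang→Task T4 (70 min), Farahani→Task T1 (69 min), Bakr→Task T6 (27 min) — total 21+29+70+69+27 = 216 min.
Column-greedy (each task in turn goes to its cheapest remaining worker) gives 217 min, worse by 1.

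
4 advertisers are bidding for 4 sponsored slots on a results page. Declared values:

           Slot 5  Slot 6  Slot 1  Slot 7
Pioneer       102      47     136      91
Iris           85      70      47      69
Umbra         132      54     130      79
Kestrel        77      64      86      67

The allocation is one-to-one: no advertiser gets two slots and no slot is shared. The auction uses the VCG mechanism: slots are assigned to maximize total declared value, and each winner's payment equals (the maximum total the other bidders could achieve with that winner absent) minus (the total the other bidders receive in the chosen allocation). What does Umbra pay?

Efficient allocation: Pioneer→Slot 1 ($136), Iris→Slot 6 ($70), Umbra→Slot 5 ($132), Kestrel→Slot 7 ($67); total welfare W = $405.
Umbra receives Slot 5 at value $132, so the others get W − 132 = $273.
Without Umbra: best allocation of the remaining 3 bidders over all 4 slots is Pioneer→Slot 1 ($136), Iris→Slot 5 ($85), Kestrel→Slot 7 ($67), total $288.
VCG payment = (others' best without Umbra) − (others' welfare with Umbra) = 288 − 273 = $15.

Umbra pays $15.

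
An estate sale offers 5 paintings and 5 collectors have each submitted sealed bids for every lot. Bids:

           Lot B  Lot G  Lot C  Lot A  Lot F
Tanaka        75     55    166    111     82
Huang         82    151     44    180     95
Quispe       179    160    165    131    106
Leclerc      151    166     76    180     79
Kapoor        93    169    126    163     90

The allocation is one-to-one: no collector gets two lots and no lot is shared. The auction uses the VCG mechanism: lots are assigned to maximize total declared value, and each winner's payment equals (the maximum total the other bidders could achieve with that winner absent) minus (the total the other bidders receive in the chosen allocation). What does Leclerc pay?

Leclerc pays $85.

Efficient allocation: Tanaka→Lot C ($166), Huang→Lot F ($95), Quispe→Lot B ($179), Leclerc→Lot A ($180), Kapoor→Lot G ($169); total welfare W = $789.
Leclerc receives Lot A at value $180, so the others get W − 180 = $609.
Without Leclerc: best allocation of the remaining 4 bidders over all 5 lots is Tanaka→Lot C ($166), Huang→Lot A ($180), Quispe→Lot B ($179), Kapoor→Lot G ($169), total $694.
VCG payment = (others' best without Leclerc) − (others' welfare with Leclerc) = 694 − 609 = $85.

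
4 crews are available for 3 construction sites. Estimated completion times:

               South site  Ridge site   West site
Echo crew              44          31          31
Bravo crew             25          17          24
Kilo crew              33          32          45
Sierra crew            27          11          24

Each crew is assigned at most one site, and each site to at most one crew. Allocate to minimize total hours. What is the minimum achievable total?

Minimum total: 67 hours

Optimal: Bravo crew→South site (25 hours), Sierra crew→Ridge site (11 hours), Echo crew→West site (31 hours) — total 25+11+31 = 67 hours.
Min-entry greedy (repeatedly take the single cheapest remaining cell) gives 68 hours, worse by 1.
No other one-to-one assignment undercuts 67 hours.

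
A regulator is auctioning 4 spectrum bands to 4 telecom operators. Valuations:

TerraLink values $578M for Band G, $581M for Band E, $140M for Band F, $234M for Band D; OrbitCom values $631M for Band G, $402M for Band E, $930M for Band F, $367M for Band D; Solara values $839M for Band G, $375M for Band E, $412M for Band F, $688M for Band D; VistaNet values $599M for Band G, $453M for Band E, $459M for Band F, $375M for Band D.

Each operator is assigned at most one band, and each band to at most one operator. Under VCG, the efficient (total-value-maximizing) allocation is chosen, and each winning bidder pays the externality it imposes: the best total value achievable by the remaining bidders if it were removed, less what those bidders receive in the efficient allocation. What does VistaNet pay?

Efficient allocation: TerraLink→Band E ($581M), OrbitCom→Band F ($930M), Solara→Band D ($688M), VistaNet→Band G ($599M); total welfare W = $2798M.
VistaNet receives Band G at value $599M, so the others get W − 599 = $2199M.
Without VistaNet: best allocation of the remaining 3 bidders over all 4 bands is TerraLink→Band E ($581M), OrbitCom→Band F ($930M), Solara→Band G ($839M), total $2350M.
VCG payment = (others' best without VistaNet) − (others' welfare with VistaNet) = 2350 − 2199 = $151M.

VistaNet pays $151M.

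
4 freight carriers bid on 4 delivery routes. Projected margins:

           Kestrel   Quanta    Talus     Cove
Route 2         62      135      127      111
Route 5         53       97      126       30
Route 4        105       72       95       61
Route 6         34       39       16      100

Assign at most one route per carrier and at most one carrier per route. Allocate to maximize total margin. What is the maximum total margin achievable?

Max total: $466k

Optimal: Kestrel→Route 4 ($105k), Quanta→Route 2 ($135k), Talus→Route 5 ($126k), Cove→Route 6 ($100k) — total 105+135+126+100 = $466k.
Every other assignment is strictly worse.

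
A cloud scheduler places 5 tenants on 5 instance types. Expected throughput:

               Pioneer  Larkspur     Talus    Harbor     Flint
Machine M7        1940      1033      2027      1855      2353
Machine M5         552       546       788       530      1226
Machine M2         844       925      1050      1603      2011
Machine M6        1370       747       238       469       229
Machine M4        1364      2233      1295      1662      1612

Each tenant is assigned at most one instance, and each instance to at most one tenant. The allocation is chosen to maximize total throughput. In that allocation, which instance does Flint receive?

Flint receives Machine M5.

This is the linear assignment problem.
Optimal: Pioneer→Machine M6 (1370 ops/s), Larkspur→Machine M4 (2233 ops/s), Talus→Machine M7 (2027 ops/s), Harbor→Machine M2 (1603 ops/s), Flint→Machine M5 (1226 ops/s) — total 1370+2233+2027+1603+1226 = 8459 ops/s.
Column-greedy (each instance in turn goes to its best remaining tenant) gives 8347 ops/s, worse by 112.
Checked against all permutations: 8459 ops/s is optimal.
Flint's own top instance is Machine M7 (2353 ops/s), but forcing Flint→Machine M7 and reassigning the rest optimally gives only 8347 ops/s — worse by 112.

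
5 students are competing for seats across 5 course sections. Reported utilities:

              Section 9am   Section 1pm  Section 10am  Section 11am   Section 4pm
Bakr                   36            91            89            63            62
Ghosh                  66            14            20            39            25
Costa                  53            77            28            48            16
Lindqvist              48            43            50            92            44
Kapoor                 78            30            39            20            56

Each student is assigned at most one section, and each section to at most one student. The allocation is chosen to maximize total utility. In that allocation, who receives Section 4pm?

Optimal: Bakr→Section 10am (89 points), Ghosh→Section 9am (66 points), Costa→Section 1pm (77 points), Lindqvist→Section 11am (92 points), Kapoor→Section 4pm (56 points) — total 89+66+77+92+56 = 380 points.
Column-greedy (each section in turn goes to its best remaining student) gives 292 points, worse by 88.
Kapoor's own top section is Section 9am (78 points), but forcing Kapoor→Section 9am and reassigning the rest optimally gives only 361 points — worse by 19.

Kapoor receives Section 4pm.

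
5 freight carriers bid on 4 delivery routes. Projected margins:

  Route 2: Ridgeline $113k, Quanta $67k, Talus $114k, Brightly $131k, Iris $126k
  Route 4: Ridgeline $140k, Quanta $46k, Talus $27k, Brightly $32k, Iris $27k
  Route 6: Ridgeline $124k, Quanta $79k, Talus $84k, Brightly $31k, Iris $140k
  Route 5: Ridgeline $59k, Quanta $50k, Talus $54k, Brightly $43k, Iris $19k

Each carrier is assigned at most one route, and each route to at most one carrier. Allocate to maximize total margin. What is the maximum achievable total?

This is a one-to-one assignment (maximum-weight bipartite matching).
Optimal: Brightly→Route 2 ($131k), Ridgeline→Route 4 ($140k), Iris→Route 6 ($140k), Talus→Route 5 ($54k) — total 131+140+140+54 = $465k.
Row-greedy (each carrier in turn takes its best remaining route) gives $376k, worse by 89.
Next-best assignment: Brightly→Route 2, Ridgeline→Route 4, Iris→Route 6, Quanta→Route 5 = $461k.
Checked against all permutations: $465k is optimal.

Maximum total: $465k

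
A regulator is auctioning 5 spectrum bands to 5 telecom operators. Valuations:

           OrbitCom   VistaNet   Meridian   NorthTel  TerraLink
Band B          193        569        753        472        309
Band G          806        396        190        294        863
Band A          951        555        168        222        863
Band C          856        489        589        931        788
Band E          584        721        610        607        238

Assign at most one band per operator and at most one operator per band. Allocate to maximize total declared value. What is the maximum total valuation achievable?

Max total: $4219M

Optimal: OrbitCom→Band A ($951M), VistaNet→Band E ($721M), Meridian→Band B ($753M), NorthTel→Band C ($931M), TerraLink→Band G ($863M) — total 951+721+753+931+863 = $4219M.
Next-best assignment: OrbitCom→Band G, VistaNet→Band E, Meridian→Band B, NorthTel→Band C, TerraLink→Band A = $4074M.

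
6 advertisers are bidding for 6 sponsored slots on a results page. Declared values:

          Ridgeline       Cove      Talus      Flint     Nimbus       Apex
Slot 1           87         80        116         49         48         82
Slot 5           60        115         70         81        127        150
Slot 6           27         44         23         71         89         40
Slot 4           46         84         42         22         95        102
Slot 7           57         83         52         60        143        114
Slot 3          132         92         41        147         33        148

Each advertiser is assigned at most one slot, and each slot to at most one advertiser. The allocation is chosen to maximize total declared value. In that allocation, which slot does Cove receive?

Cove receives Slot 4.

This is a one-to-one assignment (maximum-weight bipartite matching).
Optimal: Ridgeline→Slot 3 ($132), Cove→Slot 4 ($84), Talus→Slot 1 ($116), Flint→Slot 6 ($71), Nimbus→Slot 7 ($143), Apex→Slot 5 ($150) — total 132+84+116+71+143+150 = $696.
Row-greedy (each advertiser in turn takes its best remaining slot) gives $679, worse by 17.
Swapping Talus↔Ridgeline (Talus→Slot 3 $41, Ridgeline→Slot 1 $87) loses 120.
Every other assignment is strictly worse.
Cove's own top slot is Slot 5 ($115), but forcing Cove→Slot 5 and reassigning the rest optimally gives only $679 — worse by 17.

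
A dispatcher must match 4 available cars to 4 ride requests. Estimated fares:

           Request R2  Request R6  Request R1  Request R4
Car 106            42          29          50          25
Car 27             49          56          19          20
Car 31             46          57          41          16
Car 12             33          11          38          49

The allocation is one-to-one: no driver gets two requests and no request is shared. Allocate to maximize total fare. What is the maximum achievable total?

Treat this as an assignment problem: match each driver to one request.
Optimal: Car 106→Request R1 ($50), Car 27→Request R2 ($49), Car 31→Request R6 ($57), Car 12→Request R4 ($49) — total 50+49+57+49 = $205.
Row-greedy (each driver in turn takes its best remaining request) gives $201, worse by 4.
Swapping Car 27↔Car 31 (Car 27→Request R6 $56, Car 31→Request R2 $46) loses 4.

Maximum total: $205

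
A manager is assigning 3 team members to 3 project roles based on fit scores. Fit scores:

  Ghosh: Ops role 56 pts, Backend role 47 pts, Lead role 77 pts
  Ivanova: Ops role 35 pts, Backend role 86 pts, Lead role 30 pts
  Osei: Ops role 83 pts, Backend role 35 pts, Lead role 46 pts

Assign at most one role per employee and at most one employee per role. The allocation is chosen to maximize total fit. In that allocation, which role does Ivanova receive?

Ivanova receives Backend role.

Optimal: Ghosh→Lead role (77 pts), Ivanova→Backend role (86 pts), Osei→Ops role (83 pts) — total 77+86+83 = 246 pts.
Next-best assignment: Ghosh→Ops role, Ivanova→Backend role, Osei→Lead role = 188 pts.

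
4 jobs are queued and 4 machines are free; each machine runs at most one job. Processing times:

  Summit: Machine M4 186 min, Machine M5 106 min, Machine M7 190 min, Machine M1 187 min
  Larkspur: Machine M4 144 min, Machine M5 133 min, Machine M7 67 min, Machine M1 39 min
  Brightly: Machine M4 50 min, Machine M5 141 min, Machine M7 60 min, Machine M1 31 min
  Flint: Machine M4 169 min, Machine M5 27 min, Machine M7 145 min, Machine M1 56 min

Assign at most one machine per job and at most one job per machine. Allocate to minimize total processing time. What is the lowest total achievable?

Optimal: Summit→Machine M5 (106 min), Larkspur→Machine M7 (67 min), Brightly→Machine M4 (50 min), Flint→Machine M1 (56 min) — total 106+67+50+56 = 279 min.
Row-greedy (each job in turn takes its cheapest remaining machine) gives 340 min, worse by 61.

Min total: 279 min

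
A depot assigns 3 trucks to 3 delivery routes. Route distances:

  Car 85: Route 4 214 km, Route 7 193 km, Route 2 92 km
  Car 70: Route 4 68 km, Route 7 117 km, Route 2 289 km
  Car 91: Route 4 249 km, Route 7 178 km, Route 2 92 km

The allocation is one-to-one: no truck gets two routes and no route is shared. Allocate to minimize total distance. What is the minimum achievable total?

Optimal: Car 85→Route 2 (92 km), Car 70→Route 4 (68 km), Car 91→Route 7 (178 km) — total 92+68+178 = 338 km.

Minimum total: 338 km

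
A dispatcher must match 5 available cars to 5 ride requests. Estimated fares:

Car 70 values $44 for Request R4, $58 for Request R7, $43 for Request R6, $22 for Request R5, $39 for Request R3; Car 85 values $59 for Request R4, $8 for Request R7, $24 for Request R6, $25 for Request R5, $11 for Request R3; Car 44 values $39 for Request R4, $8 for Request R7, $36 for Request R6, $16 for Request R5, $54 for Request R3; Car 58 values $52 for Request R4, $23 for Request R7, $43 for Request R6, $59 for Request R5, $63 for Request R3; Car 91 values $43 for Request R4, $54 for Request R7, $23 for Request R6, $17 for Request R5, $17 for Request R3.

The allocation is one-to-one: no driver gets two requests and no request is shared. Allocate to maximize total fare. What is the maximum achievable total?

Max total: $269

Optimal: Car 70→Request R6 ($43), Car 85→Request R4 ($59), Car 44→Request R3 ($54), Car 58→Request R5 ($59), Car 91→Request R7 ($54) — total 43+59+54+59+54 = $269.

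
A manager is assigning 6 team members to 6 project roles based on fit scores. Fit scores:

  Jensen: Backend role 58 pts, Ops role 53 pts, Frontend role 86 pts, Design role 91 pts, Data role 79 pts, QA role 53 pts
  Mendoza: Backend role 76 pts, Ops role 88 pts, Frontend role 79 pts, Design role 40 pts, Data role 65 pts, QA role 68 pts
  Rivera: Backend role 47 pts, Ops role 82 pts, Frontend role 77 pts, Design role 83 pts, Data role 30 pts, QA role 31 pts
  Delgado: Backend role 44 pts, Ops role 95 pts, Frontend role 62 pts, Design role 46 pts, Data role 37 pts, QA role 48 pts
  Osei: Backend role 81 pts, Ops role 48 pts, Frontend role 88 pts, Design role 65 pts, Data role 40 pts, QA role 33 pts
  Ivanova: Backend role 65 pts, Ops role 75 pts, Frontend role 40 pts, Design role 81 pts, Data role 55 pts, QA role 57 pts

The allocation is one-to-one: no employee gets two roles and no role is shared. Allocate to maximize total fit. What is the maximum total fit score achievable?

Max total: 481 pts

Optimal: Jensen→Data role (79 pts), Mendoza→QA role (68 pts), Rivera→Frontend role (77 pts), Delgado→Ops role (95 pts), Osei→Backend role (81 pts), Ivanova→Design role (81 pts) — total 79+68+77+95+81+81 = 481 pts.
Column-greedy (each role in turn goes to its best remaining employee) gives 467 pts, worse by 14.
Next-best assignment: Jensen→Data role, Mendoza→Backend role, Rivera→Design role, Delgado→Ops role, Osei→Frontend role, Ivanova→QA role = 478 pts.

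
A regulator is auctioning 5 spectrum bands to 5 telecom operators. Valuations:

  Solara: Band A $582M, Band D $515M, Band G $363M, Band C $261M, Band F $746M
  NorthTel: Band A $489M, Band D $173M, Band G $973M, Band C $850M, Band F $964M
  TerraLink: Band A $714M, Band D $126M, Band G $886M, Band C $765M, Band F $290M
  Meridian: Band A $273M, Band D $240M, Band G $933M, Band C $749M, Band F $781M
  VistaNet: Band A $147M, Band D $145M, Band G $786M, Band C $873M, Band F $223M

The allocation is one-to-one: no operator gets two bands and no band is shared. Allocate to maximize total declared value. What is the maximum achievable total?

Max total: $3999M

Optimal: Solara→Band D ($515M), NorthTel→Band F ($964M), TerraLink→Band A ($714M), Meridian→Band G ($933M), VistaNet→Band C ($873M) — total 515+964+714+933+873 = $3999M.
Max-entry greedy (repeatedly take the single best remaining cell) gives $3856M, worse by 143.
Next-best assignment: Solara→Band D, NorthTel→Band G, TerraLink→Band A, Meridian→Band F, VistaNet→Band C = $3856M.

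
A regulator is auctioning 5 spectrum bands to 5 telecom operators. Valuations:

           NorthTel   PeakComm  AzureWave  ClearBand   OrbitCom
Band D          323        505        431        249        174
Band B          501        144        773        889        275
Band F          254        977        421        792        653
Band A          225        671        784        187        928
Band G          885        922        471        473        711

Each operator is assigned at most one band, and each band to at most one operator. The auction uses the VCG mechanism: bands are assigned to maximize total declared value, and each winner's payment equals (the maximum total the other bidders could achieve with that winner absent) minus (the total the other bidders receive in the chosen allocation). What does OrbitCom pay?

Efficient allocation: NorthTel→Band G ($885M), PeakComm→Band F ($977M), AzureWave→Band D ($431M), ClearBand→Band B ($889M), OrbitCom→Band A ($928M); total welfare W = $4110M.
OrbitCom receives Band A at value $928M, so the others get W − 928 = $3182M.
Without OrbitCom: best allocation of the remaining 4 bidders over all 5 bands is NorthTel→Band G ($885M), PeakComm→Band F ($977M), AzureWave→Band A ($784M), ClearBand→Band B ($889M), total $3535M.
VCG payment = (others' best without OrbitCom) − (others' welfare with OrbitCom) = 3535 − 3182 = $353M.

OrbitCom pays $353M.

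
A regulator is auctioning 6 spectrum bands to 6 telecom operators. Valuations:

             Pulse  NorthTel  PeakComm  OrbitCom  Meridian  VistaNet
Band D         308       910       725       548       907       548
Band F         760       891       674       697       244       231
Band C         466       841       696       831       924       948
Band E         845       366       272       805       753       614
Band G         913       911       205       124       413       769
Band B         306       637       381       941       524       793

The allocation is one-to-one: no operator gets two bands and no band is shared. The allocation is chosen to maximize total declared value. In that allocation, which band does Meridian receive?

Optimal: Pulse→Band E ($845M), NorthTel→Band G ($911M), PeakComm→Band F ($674M), OrbitCom→Band B ($941M), Meridian→Band D ($907M), VistaNet→Band C ($948M) — total 845+911+674+941+907+948 = $5226M.
Next-best assignment: Pulse→Band G, NorthTel→Band F, PeakComm→Band D, OrbitCom→Band B, Meridian→Band E, VistaNet→Band C = $5171M.
Swapping Pulse↔PeakComm (Pulse→Band F $760M, PeakComm→Band E $272M) loses 487.
No other one-to-one assignment exceeds $5226M.
Meridian's own top band is Band C ($924M), but forcing Meridian→Band C and reassigning the rest optimally gives only $5095M — worse by 131.

Meridian receives Band D.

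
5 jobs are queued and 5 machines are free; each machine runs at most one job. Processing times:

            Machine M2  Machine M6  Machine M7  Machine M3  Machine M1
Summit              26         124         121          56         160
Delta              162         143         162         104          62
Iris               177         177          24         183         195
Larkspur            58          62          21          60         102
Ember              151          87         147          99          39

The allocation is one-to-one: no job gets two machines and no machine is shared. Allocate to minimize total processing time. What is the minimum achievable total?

Minimum total: 255 min

Optimal: Summit→Machine M2 (26 min), Delta→Machine M3 (104 min), Iris→Machine M7 (24 min), Larkspur→Machine M6 (62 min), Ember→Machine M1 (39 min) — total 26+104+24+62+39 = 255 min.
Column-greedy (each machine in turn goes to its cheapest remaining job) gives 273 min, worse by 18.
Next-best assignment: Summit→Machine M2, Delta→Machine M1, Iris→Machine M7, Larkspur→Machine M3, Ember→Machine M6 = 259 min.
Swapping Summit↔Larkspur (Summit→Machine M6 124 min, Larkspur→Machine M2 58 min) adds 94.
No other one-to-one assignment undercuts 255 min.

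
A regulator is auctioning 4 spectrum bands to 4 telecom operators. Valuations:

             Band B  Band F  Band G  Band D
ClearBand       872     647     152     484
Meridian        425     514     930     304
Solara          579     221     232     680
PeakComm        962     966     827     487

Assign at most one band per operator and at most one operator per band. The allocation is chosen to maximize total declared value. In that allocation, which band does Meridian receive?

Meridian receives Band G.

Optimal: ClearBand→Band B ($872M), Meridian→Band G ($930M), Solara→Band D ($680M), PeakComm→Band F ($966M) — total 872+930+680+966 = $3448M.
Column-greedy (each band in turn goes to its best remaining operator) gives $3219M, worse by 229.
Next-best assignment: ClearBand→Band F, Meridian→Band G, Solara→Band D, PeakComm→Band B = $3219M.
Swapping PeakComm↔Solara (PeakComm→Band D $487M, Solara→Band F $221M) loses 938.
No other one-to-one assignment exceeds $3448M.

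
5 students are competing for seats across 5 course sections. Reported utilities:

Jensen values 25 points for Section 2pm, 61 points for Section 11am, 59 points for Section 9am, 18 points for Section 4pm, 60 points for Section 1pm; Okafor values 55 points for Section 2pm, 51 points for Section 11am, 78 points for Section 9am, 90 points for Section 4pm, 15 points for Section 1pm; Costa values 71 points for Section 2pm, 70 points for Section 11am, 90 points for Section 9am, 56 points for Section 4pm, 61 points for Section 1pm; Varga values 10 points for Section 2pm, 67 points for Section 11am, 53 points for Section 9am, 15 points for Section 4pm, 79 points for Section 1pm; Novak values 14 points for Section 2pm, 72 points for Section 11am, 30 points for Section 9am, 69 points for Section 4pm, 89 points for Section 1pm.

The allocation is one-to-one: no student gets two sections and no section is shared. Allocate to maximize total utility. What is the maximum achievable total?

This is a one-to-one assignment (maximum-weight bipartite matching).
Optimal: Jensen→Section 9am (59 points), Okafor→Section 4pm (90 points), Costa→Section 2pm (71 points), Varga→Section 11am (67 points), Novak→Section 1pm (89 points) — total 59+90+71+67+89 = 376 points.
Max-entry greedy (repeatedly take the single best remaining cell) gives 361 points, worse by 15.
Swapping Jensen↔Varga (Jensen→Section 11am 61 points, Varga→Section 9am 53 points) loses 12.
Every other assignment is strictly worse.

Maximum total: 376 points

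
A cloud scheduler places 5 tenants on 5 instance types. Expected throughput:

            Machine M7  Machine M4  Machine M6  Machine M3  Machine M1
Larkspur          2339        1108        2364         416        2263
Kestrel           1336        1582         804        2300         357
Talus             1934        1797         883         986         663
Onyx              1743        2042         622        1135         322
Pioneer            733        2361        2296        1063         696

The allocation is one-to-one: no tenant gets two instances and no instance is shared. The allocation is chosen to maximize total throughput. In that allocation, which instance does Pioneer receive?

This is a one-to-one assignment (maximum-weight bipartite matching).
Optimal: Larkspur→Machine M1 (2263 ops/s), Kestrel→Machine M3 (2300 ops/s), Talus→Machine M7 (1934 ops/s), Onyx→Machine M4 (2042 ops/s), Pioneer→Machine M6 (2296 ops/s) — total 2263+2300+1934+2042+2296 = 10835 ops/s.
Next-best assignment: Larkspur→Machine M1, Kestrel→Machine M3, Talus→Machine M4, Onyx→Machine M7, Pioneer→Machine M6 = 10399 ops/s.
Pioneer's own top instance is Machine M4 (2361 ops/s), but forcing Pioneer→Machine M4 and reassigning the rest optimally gives only 9550 ops/s — worse by 1285.

Pioneer receives Machine M6.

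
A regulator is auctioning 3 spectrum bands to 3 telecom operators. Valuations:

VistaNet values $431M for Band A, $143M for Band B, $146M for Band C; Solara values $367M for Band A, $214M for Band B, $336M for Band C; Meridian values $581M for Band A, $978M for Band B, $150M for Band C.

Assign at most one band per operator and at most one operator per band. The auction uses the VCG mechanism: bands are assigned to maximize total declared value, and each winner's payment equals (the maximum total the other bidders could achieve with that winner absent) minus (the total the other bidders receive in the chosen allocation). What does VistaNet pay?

Efficient allocation: VistaNet→Band A ($431M), Solara→Band C ($336M), Meridian→Band B ($978M); total welfare W = $1745M.
VistaNet receives Band A at value $431M, so the others get W − 431 = $1314M.
Without VistaNet: best allocation of the remaining 2 bidders over all 3 bands is Solara→Band A ($367M), Meridian→Band B ($978M), total $1345M.
VCG payment = (others' best without VistaNet) − (others' welfare with VistaNet) = 1345 − 1314 = $31M.

VistaNet pays $31M.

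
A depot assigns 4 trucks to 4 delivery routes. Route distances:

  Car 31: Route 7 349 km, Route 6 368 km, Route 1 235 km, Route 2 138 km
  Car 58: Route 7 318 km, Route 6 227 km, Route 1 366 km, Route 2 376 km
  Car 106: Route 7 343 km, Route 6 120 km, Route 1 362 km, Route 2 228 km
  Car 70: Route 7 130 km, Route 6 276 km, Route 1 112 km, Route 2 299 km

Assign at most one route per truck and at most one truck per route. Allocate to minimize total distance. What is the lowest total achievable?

Optimal: Car 31→Route 2 (138 km), Car 58→Route 7 (318 km), Car 106→Route 6 (120 km), Car 70→Route 1 (112 km) — total 138+318+120+112 = 688 km.
Column-greedy (each route in turn goes to its cheapest remaining truck) gives 861 km, worse by 173.
Swapping Car 31↔Car 106 (Car 31→Route 6 368 km, Car 106→Route 2 228 km) adds 338.
Checked against all permutations: 688 km is optimal.

Min total: 688 km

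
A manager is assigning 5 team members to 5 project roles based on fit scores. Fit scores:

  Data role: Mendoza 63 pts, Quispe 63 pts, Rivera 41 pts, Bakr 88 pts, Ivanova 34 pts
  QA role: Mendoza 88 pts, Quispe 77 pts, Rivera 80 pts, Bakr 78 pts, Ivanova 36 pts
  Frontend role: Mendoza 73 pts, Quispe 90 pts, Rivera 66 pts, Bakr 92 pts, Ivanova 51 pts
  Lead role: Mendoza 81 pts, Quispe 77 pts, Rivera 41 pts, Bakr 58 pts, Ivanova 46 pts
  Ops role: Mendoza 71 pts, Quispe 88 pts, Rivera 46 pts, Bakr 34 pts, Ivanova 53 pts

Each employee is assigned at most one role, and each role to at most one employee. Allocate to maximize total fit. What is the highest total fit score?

Max total: 392 pts

This is the linear assignment problem.
Optimal: Mendoza→Lead role (81 pts), Quispe→Frontend role (90 pts), Rivera→QA role (80 pts), Bakr→Data role (88 pts), Ivanova→Ops role (53 pts) — total 81+90+80+88+53 = 392 pts.
Max-entry greedy (repeatedly take the single best remaining cell) gives 355 pts, worse by 37.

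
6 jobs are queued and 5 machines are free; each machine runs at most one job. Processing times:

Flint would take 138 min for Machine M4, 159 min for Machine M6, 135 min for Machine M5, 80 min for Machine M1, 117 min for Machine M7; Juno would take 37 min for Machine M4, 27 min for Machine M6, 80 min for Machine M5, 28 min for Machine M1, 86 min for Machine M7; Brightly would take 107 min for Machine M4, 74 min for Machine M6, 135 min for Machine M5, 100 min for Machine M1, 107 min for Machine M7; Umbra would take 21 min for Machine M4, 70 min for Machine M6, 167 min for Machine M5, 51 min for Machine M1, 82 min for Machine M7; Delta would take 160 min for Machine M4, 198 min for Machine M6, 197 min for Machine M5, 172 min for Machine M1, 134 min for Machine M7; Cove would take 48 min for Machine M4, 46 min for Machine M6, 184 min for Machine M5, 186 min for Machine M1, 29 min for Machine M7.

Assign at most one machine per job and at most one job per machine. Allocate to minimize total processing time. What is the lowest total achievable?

Minimum total: 284 min

Optimal: Umbra→Machine M4 (21 min), Brightly→Machine M6 (74 min), Juno→Machine M5 (80 min), Flint→Machine M1 (80 min), Cove→Machine M7 (29 min) — total 21+74+80+80+29 = 284 min.
Min-entry greedy (repeatedly take the single cheapest remaining cell) gives 292 min, worse by 8.
Next-best assignment: Umbra→Machine M4, Brightly→Machine M6, Flint→Machine M5, Juno→Machine M1, Cove→Machine M7 = 287 min.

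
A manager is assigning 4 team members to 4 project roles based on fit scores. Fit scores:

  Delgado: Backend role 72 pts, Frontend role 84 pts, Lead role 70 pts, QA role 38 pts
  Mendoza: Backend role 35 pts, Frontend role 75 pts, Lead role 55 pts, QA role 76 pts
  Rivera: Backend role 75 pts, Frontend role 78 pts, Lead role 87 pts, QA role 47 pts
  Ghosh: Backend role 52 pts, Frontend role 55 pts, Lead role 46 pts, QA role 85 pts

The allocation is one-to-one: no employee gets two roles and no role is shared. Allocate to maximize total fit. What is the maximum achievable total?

Maximum total: 319 pts

Optimal: Delgado→Backend role (72 pts), Mendoza→Frontend role (75 pts), Rivera→Lead role (87 pts), Ghosh→QA role (85 pts) — total 72+75+87+85 = 319 pts.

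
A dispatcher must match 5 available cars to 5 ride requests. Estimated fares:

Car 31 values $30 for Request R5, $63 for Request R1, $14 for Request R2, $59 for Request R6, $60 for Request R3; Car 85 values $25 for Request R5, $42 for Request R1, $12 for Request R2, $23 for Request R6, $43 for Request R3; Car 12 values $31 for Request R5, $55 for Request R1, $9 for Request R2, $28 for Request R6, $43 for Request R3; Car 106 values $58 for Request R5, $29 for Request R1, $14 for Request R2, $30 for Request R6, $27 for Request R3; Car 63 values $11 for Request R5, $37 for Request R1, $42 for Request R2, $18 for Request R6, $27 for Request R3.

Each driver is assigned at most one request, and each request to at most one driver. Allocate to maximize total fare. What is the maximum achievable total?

Optimal: Car 31→Request R6 ($59), Car 85→Request R3 ($43), Car 12→Request R1 ($55), Car 106→Request R5 ($58), Car 63→Request R2 ($42) — total 59+43+55+58+42 = $257.
Column-greedy (each request in turn goes to its best remaining driver) gives $234, worse by 23.
Next-best assignment: Car 31→Request R6, Car 85→Request R1, Car 12→Request R3, Car 106→Request R5, Car 63→Request R2 = $244.
No other one-to-one assignment exceeds $257.

Max total: $257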